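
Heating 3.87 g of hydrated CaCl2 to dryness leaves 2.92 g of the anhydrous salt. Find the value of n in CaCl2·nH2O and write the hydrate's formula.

CaCl2·2H2O

Mass of water lost = 3.87 − 2.92 = 0.95 g → 0.95 / 18.02 = 0.05272 mol H2O
Molar mass of CaCl2 = 110.98 g/mol → mol CaCl2 = 2.92 / 110.98 = 0.02631
n = 0.05272 / 0.02631 = 2.00 ≈ 2 → CaCl2·2H2O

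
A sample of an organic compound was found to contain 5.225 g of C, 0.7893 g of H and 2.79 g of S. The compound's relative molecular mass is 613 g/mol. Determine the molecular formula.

C30H54S6

C: 5.225 g ÷ 12.01 g/mol = 0.4351 mol
H: 0.7893 g ÷ 1.008 g/mol = 0.783 mol
S: 2.79 g ÷ 32.07 g/mol = 0.087 mol
Smallest is S at 0.087 mol; normalising gives C 5.001, H 9.001, S 1.000
≈ 5:9:1 → C5H9S
Empirical-formula mass = 101.19 g/mol
n = 613 / 101.19 = 6.06 ≈ 6
Molecular formula = (C5H9S)×6 = C30H54S6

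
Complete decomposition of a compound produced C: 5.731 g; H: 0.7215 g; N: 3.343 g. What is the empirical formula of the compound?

C2H3N

n(C) = 5.731/12.01 = 0.4772, n(H) = 0.7215/1.008 = 0.7158, n(N) = 3.343/14.01 = 0.2386
Smallest is N at 0.2386 mol; normalising gives C 2.000, H 3.000, N 1.000
Ratio ≈ 2:3:1, so the empirical formula is C2H3N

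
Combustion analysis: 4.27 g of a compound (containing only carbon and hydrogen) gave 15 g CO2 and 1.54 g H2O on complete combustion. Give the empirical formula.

C2H

mol C = 15 / 44.01 = 0.3408; mass C = 0.3408 × 12.01 = 4.093 g
mol H = 2 × (1.54 / 18.02) = 0.1709; mass H = 0.1709 × 1.008 = 0.1723 g
Divide by the smallest (0.1709 mol H): C 1.994, H 1.000
Ratio ≈ 2:1, so the empirical formula is C2H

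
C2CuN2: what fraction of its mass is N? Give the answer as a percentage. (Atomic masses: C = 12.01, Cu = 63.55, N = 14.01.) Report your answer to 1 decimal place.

Molar mass = 2(12.01) + 1(63.55) + 2(14.01) = 115.590 g/mol
Mass of N per mole = 2 × 14.01 = 28.020 g
% N = 28.020 / 115.590 × 100 = 24.2%

24.2%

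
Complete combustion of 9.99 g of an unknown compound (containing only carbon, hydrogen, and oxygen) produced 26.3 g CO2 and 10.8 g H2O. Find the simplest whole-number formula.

C6H12O

mol C = 26.3 / 44.01 = 0.5976; mass C = 0.5976 × 12.01 = 7.177 g
mol H = 2 × (10.8 / 18.02) = 1.199; mass H = 1.199 × 1.008 = 1.208 g
mass O = 9.99 − (8.385) = 1.605 g → mol O = 0.1003
Ratios (÷ 0.1003): C 5.959, H 11.952, O 1.000
Ratio ≈ 6:12:1, so the empirical formula is C6H12O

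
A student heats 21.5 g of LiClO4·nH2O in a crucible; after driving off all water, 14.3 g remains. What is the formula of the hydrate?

LiClO4·3H2O

Mass of water lost = 21.5 − 14.3 = 7.2 g → 7.2 / 18.02 = 0.3996 mol H2O
Molar mass of LiClO4 = 106.39 g/mol → mol LiClO4 = 14.3 / 106.39 = 0.1344
n = 0.3996 / 0.1344 = 2.97 ≈ 3 → LiClO4·3H2O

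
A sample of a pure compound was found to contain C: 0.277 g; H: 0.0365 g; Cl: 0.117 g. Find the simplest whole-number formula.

Moles — C: 0.277 / 12.01 = 0.02306 mol; H: 0.0365 / 1.008 = 0.03621 mol; Cl: 0.117 / 35.45 = 0.0033 mol
Divide by the smallest (0.0033 mol Cl): C 6.988, H 10.971, Cl 1.000
→ C7H11Cl

C7H11Cl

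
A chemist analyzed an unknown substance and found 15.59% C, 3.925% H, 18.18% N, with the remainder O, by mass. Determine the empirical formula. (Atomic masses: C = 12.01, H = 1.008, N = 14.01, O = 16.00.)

CH3NO3

Assume 100 g: 15.59 g C, 3.925 g H, 18.18 g N, 62.305 g O.
n(C) = 15.59/12.01 = 1.298, n(H) = 3.925/1.008 = 3.894, n(N) = 18.18/14.01 = 1.298, n(O) = 62.305/16.00 = 3.894
Ratios (÷ 1.298): C 1.000, H 3.001, N 1.000, O 3.001
→ CH3NO3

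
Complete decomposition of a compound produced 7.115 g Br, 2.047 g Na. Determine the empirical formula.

BrNa

Moles — Br: 7.115 / 79.90 = 0.08905 mol; Na: 2.047 / 22.99 = 0.08904 mol
Divide by the smallest (0.08904 mol Na): Br 1.000, Na 1.000
≈ 1:1 → BrNa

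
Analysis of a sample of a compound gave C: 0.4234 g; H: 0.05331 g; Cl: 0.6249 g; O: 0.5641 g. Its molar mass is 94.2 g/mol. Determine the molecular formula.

Moles — C: 0.4234 / 12.01 = 0.03525 mol; H: 0.05331 / 1.008 = 0.05289 mol; Cl: 0.6249 / 35.45 = 0.01763 mol; O: 0.5641 / 16.00 = 0.03526 mol
Divide by the smallest (0.01763 mol Cl): C 2.000, H 3.000, Cl 1.000, O 2.000
Ratio ≈ 2:3:1:2, so the empirical formula is C2H3ClO2
Empirical-formula mass = 94.49 g/mol
n = 94.2 / 94.49 = 1.00 ≈ 1
Molecular formula = empirical formula = C2H3ClO2

C2H3ClO2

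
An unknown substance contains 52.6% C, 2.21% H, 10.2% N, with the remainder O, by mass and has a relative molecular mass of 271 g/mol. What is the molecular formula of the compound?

C12H6N2O6

Assume 100 g: 52.6 g C, 2.21 g H, 10.2 g N, 34.99 g O.
C: 52.6 g ÷ 12.01 g/mol = 4.38 mol
H: 2.21 g ÷ 1.008 g/mol = 2.192 mol
N: 10.2 g ÷ 14.01 g/mol = 0.7281 mol
O: 34.99 g ÷ 16.00 g/mol = 2.187 mol
Smallest is N at 0.7281 mol; normalising gives C 6.016, H 3.011, N 1.000, O 3.004
→ C6H3NO3
Empirical-formula mass = 137.09 g/mol
n = 271 / 137.09 = 1.98 ≈ 2
Molecular formula = (C6H3NO3)×2 = C12H6N2O6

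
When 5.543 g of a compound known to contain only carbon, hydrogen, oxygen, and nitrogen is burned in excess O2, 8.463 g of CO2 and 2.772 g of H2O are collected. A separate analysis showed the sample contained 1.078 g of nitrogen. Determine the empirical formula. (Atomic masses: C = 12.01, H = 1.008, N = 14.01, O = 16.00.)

mol C = 8.463 / 44.01 = 0.1923; mass C = 0.1923 × 12.01 = 2.309 g
mol H = 2 × (2.772 / 18.02) = 0.3077; mass H = 0.3077 × 1.008 = 0.3101 g
mol N = 1.078 / 14.01 = 0.07695
mass O = 5.543 − (3.698) = 1.845 g → mol O = 0.1153
Smallest is N at 0.07695 mol; normalising gives C 2.499, H 3.998, N 1.000, O 1.499
×2: C 5.00, H 8.00, N 2.00, O 3.00 → C5H8N2O3

C5H8N2O3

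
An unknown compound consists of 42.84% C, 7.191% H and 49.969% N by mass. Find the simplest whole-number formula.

CH2N

Assume 100 g: 42.84 g C, 7.191 g H, 49.969 g N.
C: 42.84 g ÷ 12.01 g/mol = 3.567 mol
H: 7.191 g ÷ 1.008 g/mol = 7.134 mol
N: 49.969 g ÷ 14.01 g/mol = 3.567 mol
Divide by the smallest (3.567 mol N): C 1.000, H 2.000, N 1.000
→ CH2N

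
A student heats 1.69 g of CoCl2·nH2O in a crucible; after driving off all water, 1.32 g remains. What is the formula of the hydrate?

Mass of water lost = 1.69 − 1.32 = 0.37 g → 0.37 / 18.02 = 0.02053 mol H2O
Molar mass of CoCl2 = 129.83 g/mol → mol CoCl2 = 1.32 / 129.83 = 0.01017
n = 0.02053 / 0.01017 = 2.02 ≈ 2 → CoCl2·2H2O

CoCl2·2H2O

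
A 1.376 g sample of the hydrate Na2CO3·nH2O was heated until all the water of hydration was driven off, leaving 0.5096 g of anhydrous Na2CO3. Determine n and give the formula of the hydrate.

Na2CO3·10H2O

Mass of water lost = 1.376 − 0.5096 = 0.8664 g → 0.8664 / 18.02 = 0.04808 mol H2O
Molar mass of Na2CO3 = 105.99 g/mol → mol Na2CO3 = 0.5096 / 105.99 = 0.004808
n = 0.04808 / 0.004808 = 10.00 ≈ 10 → Na2CO3·10H2O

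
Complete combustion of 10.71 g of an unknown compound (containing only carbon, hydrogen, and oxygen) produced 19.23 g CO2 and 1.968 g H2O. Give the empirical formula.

mol C = 19.23 / 44.01 = 0.4369; mass C = 0.4369 × 12.01 = 5.248 g
mol H = 2 × (1.968 / 18.02) = 0.2184; mass H = 0.2184 × 1.008 = 0.2202 g
mass O = 10.71 − (5.468) = 5.242 g → mol O = 0.3276
Divide by the smallest (0.2184 mol H): C 2.000, H 1.000, O 1.500
Scaling by 2: C 4.00, H 2.00, O 3.00 → C4H2O3

C4H2O3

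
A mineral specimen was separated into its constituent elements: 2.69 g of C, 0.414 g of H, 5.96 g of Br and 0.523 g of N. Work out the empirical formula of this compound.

n(C) = 2.69/12.01 = 0.224, n(H) = 0.414/1.008 = 0.4107, n(Br) = 5.96/79.90 = 0.07459, n(N) = 0.523/14.01 = 0.03733
Smallest is N at 0.03733 mol; normalising gives C 6.000, H 11.002, Br 1.998, N 1.000
Ratio ≈ 6:11:2:1, so the empirical formula is C6H11Br2N

C6H11Br2N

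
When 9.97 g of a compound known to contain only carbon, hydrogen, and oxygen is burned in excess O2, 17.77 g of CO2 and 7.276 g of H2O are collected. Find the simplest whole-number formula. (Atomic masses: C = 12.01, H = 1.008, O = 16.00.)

C3H6O2

mol C = 17.77 / 44.01 = 0.4038; mass C = 0.4038 × 12.01 = 4.849 g
mol H = 2 × (7.276 / 18.02) = 0.8075; mass H = 0.8075 × 1.008 = 0.8140 g
mass O = 9.97 − (5.663) = 4.307 g → mol O = 0.2692
Smallest is O at 0.2692 mol; normalising gives C 1.500, H 3.000, O 1.000
×2: C 3.00, H 6.00, O 2.00 → C3H6O2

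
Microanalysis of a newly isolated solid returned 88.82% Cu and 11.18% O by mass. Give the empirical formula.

Cu2O

Assume 100 g: 88.82 g Cu, 11.18 g O.
n(Cu) = 88.82/63.55 = 1.398, n(O) = 11.18/16.00 = 0.6987
Ratios (÷ 0.6987): Cu 2.000, O 1.000
Ratio ≈ 2:1, so the empirical formula is Cu2O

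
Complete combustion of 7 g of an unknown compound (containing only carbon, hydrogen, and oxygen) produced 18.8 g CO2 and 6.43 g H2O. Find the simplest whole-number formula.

C6H10O

mol C = 18.8 / 44.01 = 0.4272; mass C = 0.4272 × 12.01 = 5.130 g
mol H = 2 × (6.43 / 18.02) = 0.7137; mass H = 0.7137 × 1.008 = 0.7194 g
mass O = 7 − (5.850) = 1.150 g → mol O = 0.07189
Divide by the smallest (0.07189 mol O): C 5.942, H 9.927, O 1.000
≈ 6:10:1 → C6H10O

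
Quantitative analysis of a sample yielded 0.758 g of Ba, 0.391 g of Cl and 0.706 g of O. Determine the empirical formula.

BaCl2O8

n(Ba) = 0.758/137.33 = 0.00552, n(Cl) = 0.391/35.45 = 0.01103, n(O) = 0.706/16.00 = 0.04412
Ratios (÷ 0.00552): Ba 1.000, Cl 1.998, O 7.994
Ratio ≈ 1:2:8, so the empirical formula is BaCl2O8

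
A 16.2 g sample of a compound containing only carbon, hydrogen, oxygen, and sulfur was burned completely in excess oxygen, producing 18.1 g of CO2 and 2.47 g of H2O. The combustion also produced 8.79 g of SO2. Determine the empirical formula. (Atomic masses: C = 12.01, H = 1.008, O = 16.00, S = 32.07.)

C3H2O3S

mol C = 18.1 / 44.01 = 0.4113; mass C = 0.4113 × 12.01 = 4.939 g
mol H = 2 × (2.47 / 18.02) = 0.2741; mass H = 0.2741 × 1.008 = 0.2763 g
mol S = 8.79 / 64.07 = 0.1372; mass S = 4.400 g
mass O = 16.2 − (9.615) = 6.585 g → mol O = 0.4115
Smallest is S at 0.1372 mol; normalising gives C 2.998, H 1.998, O 3.000, S 1.000
→ C3H2O3S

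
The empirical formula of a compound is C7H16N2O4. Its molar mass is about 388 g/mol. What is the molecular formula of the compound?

Empirical-formula mass = 192.22 g/mol
n = 388 / 192.22 = 2.02 ≈ 2
Molecular formula = (C7H16N2O4)2 = C14H32N4O8

C14H32N4O8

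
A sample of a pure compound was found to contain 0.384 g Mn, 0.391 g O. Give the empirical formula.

Mn2O7

Mn: 0.384 g ÷ 54.94 g/mol = 0.006989 mol
O: 0.391 g ÷ 16.00 g/mol = 0.02444 mol
Divide by the smallest (0.006989 mol Mn): Mn 1.000, O 3.496
Scaling by 2: Mn 2.00, O 6.99 → Mn2O7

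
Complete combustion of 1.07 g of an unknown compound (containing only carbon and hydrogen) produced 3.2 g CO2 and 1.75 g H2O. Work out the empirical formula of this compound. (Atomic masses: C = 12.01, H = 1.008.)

C3H8

mol C = 3.2 / 44.01 = 0.07271; mass C = 0.07271 × 12.01 = 0.8733 g
mol H = 2 × (1.75 / 18.02) = 0.1942; mass H = 0.1942 × 1.008 = 0.1958 g
Divide by the smallest (0.07271 mol C): C 1.000, H 2.671
×3: C 3.00, H 8.01 → C3H8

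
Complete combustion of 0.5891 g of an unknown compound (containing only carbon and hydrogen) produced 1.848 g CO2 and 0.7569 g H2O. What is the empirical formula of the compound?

CH2

mol C = 1.848 / 44.01 = 0.04199; mass C = 0.04199 × 12.01 = 0.5043 g
mol H = 2 × (0.7569 / 18.02) = 0.08401; mass H = 0.08401 × 1.008 = 0.08468 g
Smallest is C at 0.04199 mol; normalising gives C 1.000, H 2.001
≈ 1:2 → CH2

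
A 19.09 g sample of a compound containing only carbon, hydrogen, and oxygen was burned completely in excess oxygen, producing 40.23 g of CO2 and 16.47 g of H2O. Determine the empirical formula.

mol C = 40.23 / 44.01 = 0.9141; mass C = 0.9141 × 12.01 = 10.98 g
mol H = 2 × (16.47 / 18.02) = 1.828; mass H = 1.828 × 1.008 = 1.843 g
mass O = 19.09 − (12.82) = 6.269 g → mol O = 0.3918
Smallest is O at 0.3918 mol; normalising gives C 2.333, H 4.665, O 1.000
Scaling by 3: C 7.00, H 14.00, O 3.00 → C7H14O3

C7H14O3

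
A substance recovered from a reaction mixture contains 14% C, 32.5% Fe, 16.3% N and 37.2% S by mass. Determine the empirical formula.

Assume 100 g: 14 g C, 32.5 g Fe, 16.3 g N, 37.2 g S.
C: 14 g ÷ 12.01 g/mol = 1.166 mol
Fe: 32.5 g ÷ 55.85 g/mol = 0.5819 mol
N: 16.3 g ÷ 14.01 g/mol = 1.163 mol
S: 37.2 g ÷ 32.07 g/mol = 1.16 mol
Smallest is Fe at 0.5819 mol; normalising gives C 2.003, Fe 1.000, N 1.999, S 1.993
≈ 2:1:2:2 → C2FeN2S2

C2FeN2S2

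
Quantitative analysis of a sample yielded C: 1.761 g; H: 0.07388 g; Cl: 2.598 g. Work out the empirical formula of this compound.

C2HCl

C: 1.761 g ÷ 12.01 g/mol = 0.1466 mol
H: 0.07388 g ÷ 1.008 g/mol = 0.07329 mol
Cl: 2.598 g ÷ 35.45 g/mol = 0.07329 mol
Divide by the smallest (0.07329 mol Cl): C 2.001, H 1.000, Cl 1.000
→ C2HCl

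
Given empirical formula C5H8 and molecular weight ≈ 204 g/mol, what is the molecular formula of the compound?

C15H24

Empirical-formula mass = 68.11 g/mol
n = 204 / 68.11 = 2.99 ≈ 3
Molecular formula = (C5H8)3 = C15H24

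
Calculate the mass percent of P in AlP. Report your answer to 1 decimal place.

Molar mass = 1(26.98) + 1(30.97) = 57.950 g/mol
Mass of P per mole = 1 × 30.97 = 30.970 g
% P = 30.970 / 57.950 × 100 = 53.4%

53.4%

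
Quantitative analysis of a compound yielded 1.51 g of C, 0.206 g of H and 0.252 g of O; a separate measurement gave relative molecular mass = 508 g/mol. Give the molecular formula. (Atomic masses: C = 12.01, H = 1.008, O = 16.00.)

C32H52O4

n(C) = 1.51/12.01 = 0.1257, n(H) = 0.206/1.008 = 0.2044, n(O) = 0.252/16.00 = 0.01575
Smallest is O at 0.01575 mol; normalising gives C 7.983, H 12.976, O 1.000
Ratio ≈ 8:13:1, so the empirical formula is C8H13O
Empirical-formula mass = 125.18 g/mol
n = 508 / 125.18 = 4.06 ≈ 4
Molecular formula = (C8H13O)×4 = C32H52O4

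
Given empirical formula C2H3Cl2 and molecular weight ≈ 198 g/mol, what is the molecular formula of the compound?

Empirical-formula mass = 97.94 g/mol
n = 198 / 97.94 = 2.02 ≈ 2
Molecular formula = (C2H3Cl2)2 = C4H6Cl4

C4H6Cl4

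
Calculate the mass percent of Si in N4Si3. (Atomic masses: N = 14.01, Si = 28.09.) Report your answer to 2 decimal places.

60.06%

Molar mass = 4(14.01) + 3(28.09) = 140.310 g/mol
Mass of Si per mole = 3 × 28.09 = 84.270 g
% Si = 84.270 / 140.310 × 100 = 60.06%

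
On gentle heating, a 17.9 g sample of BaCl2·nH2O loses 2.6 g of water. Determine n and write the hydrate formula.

BaCl2·2H2O

Mass of anhydrous BaCl2 = 17.9 − 2.6 = 15.3 g
mol H2O = 2.6 / 18.02 = 0.1443
Molar mass of BaCl2 = 208.23 g/mol → mol BaCl2 = 15.3 / 208.23 = 0.07348
n = 0.1443 / 0.07348 = 1.96 ≈ 2 → BaCl2·2H2O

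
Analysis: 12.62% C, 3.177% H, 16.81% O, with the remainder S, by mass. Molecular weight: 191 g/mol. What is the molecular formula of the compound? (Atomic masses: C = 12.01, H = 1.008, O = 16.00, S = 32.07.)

Assume 100 g: 12.62 g C, 3.177 g H, 16.81 g O, 67.393 g S.
C: 12.62 g ÷ 12.01 g/mol = 1.051 mol
H: 3.177 g ÷ 1.008 g/mol = 3.152 mol
O: 16.81 g ÷ 16.00 g/mol = 1.051 mol
S: 67.393 g ÷ 32.07 g/mol = 2.101 mol
Ratios (÷ 1.051): C 1.000, H 3.000, O 1.000, S 2.000
≈ 1:3:1:2 → CH3OS2
Empirical-formula mass = 95.17 g/mol
n = 191 / 95.17 = 2.01 ≈ 2
Molecular formula = (CH3OS2)×2 = C2H6O2S4

C2H6O2S4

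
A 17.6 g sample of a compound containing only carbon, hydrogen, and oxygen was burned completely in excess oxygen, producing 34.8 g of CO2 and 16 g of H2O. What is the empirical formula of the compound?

mol C = 34.8 / 44.01 = 0.7907; mass C = 0.7907 × 12.01 = 9.497 g
mol H = 2 × (16 / 18.02) = 1.776; mass H = 1.776 × 1.008 = 1.790 g
mass O = 17.6 − (11.29) = 6.313 g → mol O = 0.3946
Smallest is O at 0.3946 mol; normalising gives C 2.004, H 4.500, O 1.000
Scaling by 2: C 4.01, H 9.00, O 2.00 → C4H9O2

C4H9O2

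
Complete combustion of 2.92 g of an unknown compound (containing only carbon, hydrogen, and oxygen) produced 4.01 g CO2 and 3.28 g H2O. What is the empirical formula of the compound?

CH4O

mol C = 4.01 / 44.01 = 0.09112; mass C = 0.09112 × 12.01 = 1.094 g
mol H = 2 × (3.28 / 18.02) = 0.3640; mass H = 0.3640 × 1.008 = 0.3670 g
mass O = 2.92 − (1.461) = 1.459 g → mol O = 0.09117
Divide by the smallest (0.09112 mol C): C 1.000, H 3.995, O 1.001
≈ 1:4:1 → CH4O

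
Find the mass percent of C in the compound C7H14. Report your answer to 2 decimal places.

Molar mass = 7(12.01) + 14(1.008) = 98.182 g/mol
Mass of C per mole = 7 × 12.01 = 84.070 g
% C = 84.070 / 98.182 × 100 = 85.63%

85.63%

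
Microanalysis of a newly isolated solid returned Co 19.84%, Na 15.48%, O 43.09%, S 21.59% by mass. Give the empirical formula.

Assume 100 g: 19.84 g Co, 15.48 g Na, 43.09 g O, 21.59 g S.
n(Co) = 19.84/58.93 = 0.3367, n(Na) = 15.48/22.99 = 0.6733, n(O) = 43.09/16.00 = 2.693, n(S) = 21.59/32.07 = 0.6732
Ratios (÷ 0.3367): Co 1.000, Na 2.000, O 7.999, S 2.000
→ CoNa2O8S2

CoNa2O8S2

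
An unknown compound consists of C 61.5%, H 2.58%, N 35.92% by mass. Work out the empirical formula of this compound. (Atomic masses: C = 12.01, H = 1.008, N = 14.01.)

Assume 100 g: 61.5 g C, 2.58 g H, 35.92 g N.
n(C) = 61.5/12.01 = 5.121, n(H) = 2.58/1.008 = 2.56, n(N) = 35.92/14.01 = 2.564
Divide by the smallest (2.56 mol H): C 2.001, H 1.000, N 1.002
Ratio ≈ 2:1:1, so the empirical formula is C2HN

C2HN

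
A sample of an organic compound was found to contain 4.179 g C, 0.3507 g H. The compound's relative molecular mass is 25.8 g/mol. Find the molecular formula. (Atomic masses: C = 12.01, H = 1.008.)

Moles — C: 4.179 / 12.01 = 0.348 mol; H: 0.3507 / 1.008 = 0.3479 mol
Smallest is H at 0.3479 mol; normalising gives C 1.000, H 1.000
→ CH
Empirical-formula mass = 13.02 g/mol
n = 25.8 / 13.02 = 1.98 ≈ 2
Molecular formula = (CH)×2 = C2H2

C2H2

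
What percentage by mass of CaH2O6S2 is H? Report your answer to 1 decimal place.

Molar mass = 1(40.08) + 2(1.008) + 6(16.00) + 2(32.07) = 202.236 g/mol
Mass of H per mole = 2 × 1.008 = 2.016 g
% H = 2.016 / 202.236 × 100 = 1.0%

1.0%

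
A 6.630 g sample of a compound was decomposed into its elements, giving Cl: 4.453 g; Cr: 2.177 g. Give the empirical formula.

Cl: 4.453 g ÷ 35.45 g/mol = 0.1256 mol
Cr: 2.177 g ÷ 52.00 g/mol = 0.04187 mol
Ratios (÷ 0.04187): Cl 3.000, Cr 1.000
Ratio ≈ 3:1, so the empirical formula is Cl3Cr

Cl3Cr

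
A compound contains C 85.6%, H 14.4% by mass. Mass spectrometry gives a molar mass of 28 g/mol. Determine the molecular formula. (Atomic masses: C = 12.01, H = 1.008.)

Assume 100 g: 85.6 g C, 14.4 g H.
n(C) = 85.6/12.01 = 7.127, n(H) = 14.4/1.008 = 14.29
Ratios (÷ 7.127): C 1.000, H 2.004
→ CH2
Empirical-formula mass = 14.03 g/mol
n = 28 / 14.03 = 2.00 ≈ 2
Molecular formula = (CH2)×2 = C2H4

C2H4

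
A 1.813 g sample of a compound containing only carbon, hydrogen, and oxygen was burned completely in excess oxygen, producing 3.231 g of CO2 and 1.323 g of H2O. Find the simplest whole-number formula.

mol C = 3.231 / 44.01 = 0.07342; mass C = 0.07342 × 12.01 = 0.8817 g
mol H = 2 × (1.323 / 18.02) = 0.1468; mass H = 0.1468 × 1.008 = 0.1480 g
mass O = 1.813 − (1.030) = 0.7833 g → mol O = 0.04895
Divide by the smallest (0.04895 mol O): C 1.500, H 2.999, O 1.000
Multiply by 2: C 3.00, H 6.00, O 2.00 → C3H6O2

C3H6O2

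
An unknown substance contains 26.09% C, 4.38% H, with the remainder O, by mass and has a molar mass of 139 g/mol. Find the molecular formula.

Assume 100 g: 26.09 g C, 4.38 g H, 69.53 g O.
C: 26.09 g ÷ 12.01 g/mol = 2.172 mol
H: 4.38 g ÷ 1.008 g/mol = 4.345 mol
O: 69.53 g ÷ 16.00 g/mol = 4.346 mol
Ratios (÷ 2.172): C 1.000, H 2.000, O 2.000
→ CH2O2
Empirical-formula mass = 46.03 g/mol
n = 139 / 46.03 = 3.02 ≈ 3
Molecular formula = (CH2O2)×3 = C3H6O6

C3H6O6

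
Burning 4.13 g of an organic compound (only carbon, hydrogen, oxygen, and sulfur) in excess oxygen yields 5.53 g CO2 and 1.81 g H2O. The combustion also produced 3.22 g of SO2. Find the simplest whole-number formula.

mol C = 5.53 / 44.01 = 0.1257; mass C = 0.1257 × 12.01 = 1.509 g
mol H = 2 × (1.81 / 18.02) = 0.2009; mass H = 0.2009 × 1.008 = 0.2025 g
mol S = 3.22 / 64.07 = 0.05026; mass S = 1.612 g
mass O = 4.13 − (3.323) = 0.8067 g → mol O = 0.05042
Divide by the smallest (0.05026 mol S): C 2.500, H 3.997, O 1.003, S 1.000
Scaling by 2: C 5.00, H 7.99, O 2.01, S 2.00 → C5H8O2S2

C5H8O2S2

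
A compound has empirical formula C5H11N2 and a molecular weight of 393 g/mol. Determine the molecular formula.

C20H44N8

Empirical-formula mass = 99.16 g/mol
n = 393 / 99.16 = 3.96 ≈ 4
Molecular formula = (C5H11N2)4 = C20H44N8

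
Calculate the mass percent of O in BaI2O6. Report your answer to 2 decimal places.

19.71%

Molar mass = 1(137.33) + 2(126.90) + 6(16.00) = 487.130 g/mol
Mass of O per mole = 6 × 16.00 = 96.000 g
% O = 96.000 / 487.130 × 100 = 19.71%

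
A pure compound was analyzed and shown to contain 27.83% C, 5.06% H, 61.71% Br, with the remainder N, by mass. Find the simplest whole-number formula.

Assume 100 g: 27.83 g C, 5.06 g H, 61.71 g Br, 5.4 g N.
C: 27.83 g ÷ 12.01 g/mol = 2.317 mol
H: 5.06 g ÷ 1.008 g/mol = 5.02 mol
Br: 61.71 g ÷ 79.90 g/mol = 0.7723 mol
N: 5.4 g ÷ 14.01 g/mol = 0.3854 mol
Divide by the smallest (0.3854 mol N): C 6.012, H 13.024, Br 2.004, N 1.000
→ C6H13Br2N

C6H13Br2N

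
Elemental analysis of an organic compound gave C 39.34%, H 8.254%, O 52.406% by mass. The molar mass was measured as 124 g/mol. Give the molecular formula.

Assume 100 g: 39.34 g C, 8.254 g H, 52.406 g O.
C: 39.34 g ÷ 12.01 g/mol = 3.276 mol
H: 8.254 g ÷ 1.008 g/mol = 8.188 mol
O: 52.406 g ÷ 16.00 g/mol = 3.275 mol
Divide by the smallest (3.275 mol O): C 1.000, H 2.500, O 1.000
Scaling by 2: C 2.00, H 5.00, O 2.00 → C2H5O2
Empirical-formula mass = 61.06 g/mol
n = 124 / 61.06 = 2.03 ≈ 2
Molecular formula = (C2H5O2)×2 = C4H10O4

C4H10O4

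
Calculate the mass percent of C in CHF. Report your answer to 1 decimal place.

Molar mass = 1(12.01) + 1(1.008) + 1(19.00) = 32.018 g/mol
Mass of C per mole = 1 × 12.01 = 12.010 g
% C = 12.010 / 32.018 × 100 = 37.5%

37.5%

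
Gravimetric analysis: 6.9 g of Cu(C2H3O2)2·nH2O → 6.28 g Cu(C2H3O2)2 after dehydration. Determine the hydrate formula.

Mass of water lost = 6.9 − 6.28 = 0.62 g → 0.62 / 18.02 = 0.03441 mol H2O
Molar mass of Cu(C2H3O2)2 = 181.64 g/mol → mol Cu(C2H3O2)2 = 6.28 / 181.64 = 0.03457
n = 0.03441 / 0.03457 = 1.00 ≈ 1 → Cu(C2H3O2)2·H2O

Cu(C2H3O2)2·H2O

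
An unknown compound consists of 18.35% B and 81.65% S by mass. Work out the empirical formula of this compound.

B2S3

Assume 100 g: 18.35 g B, 81.65 g S.
Moles — B: 18.35 / 10.81 = 1.698 mol; S: 81.65 / 32.07 = 2.546 mol
Smallest is B at 1.698 mol; normalising gives B 1.000, S 1.500
×2: B 2.00, S 3.00 → B2S3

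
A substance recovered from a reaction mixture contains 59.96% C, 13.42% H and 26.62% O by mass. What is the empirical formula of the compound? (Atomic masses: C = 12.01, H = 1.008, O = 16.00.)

C3H8O

Assume 100 g: 59.96 g C, 13.42 g H, 26.62 g O.
C: 59.96 g ÷ 12.01 g/mol = 4.993 mol
H: 13.42 g ÷ 1.008 g/mol = 13.31 mol
O: 26.62 g ÷ 16.00 g/mol = 1.664 mol
Smallest is O at 1.664 mol; normalising gives C 3.001, H 8.002, O 1.000
Ratio ≈ 3:8:1, so the empirical formula is C3H8O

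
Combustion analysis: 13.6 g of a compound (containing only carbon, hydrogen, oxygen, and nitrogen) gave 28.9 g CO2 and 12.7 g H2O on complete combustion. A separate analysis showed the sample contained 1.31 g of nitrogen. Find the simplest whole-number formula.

C7H15NO2

mol C = 28.9 / 44.01 = 0.6567; mass C = 0.6567 × 12.01 = 7.887 g
mol H = 2 × (12.7 / 18.02) = 1.410; mass H = 1.410 × 1.008 = 1.421 g
mol N = 1.31 / 14.01 = 0.09350
mass O = 13.6 − (10.62) = 2.983 g → mol O = 0.1864
Ratios (÷ 0.0935): C 7.023, H 15.075, N 1.000, O 1.994
Ratio ≈ 7:15:1:2, so the empirical formula is C7H15NO2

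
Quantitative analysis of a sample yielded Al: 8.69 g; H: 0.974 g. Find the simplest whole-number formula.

n(Al) = 8.69/26.98 = 0.3221, n(H) = 0.974/1.008 = 0.9663
Smallest is Al at 0.3221 mol; normalising gives Al 1.000, H 3.000
Ratio ≈ 1:3, so the empirical formula is AlH3

AlH3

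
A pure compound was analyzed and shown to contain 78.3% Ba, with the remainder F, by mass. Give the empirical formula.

BaF2

Assume 100 g: 78.3 g Ba, 21.7 g F.
n(Ba) = 78.3/137.33 = 0.5702, n(F) = 21.7/19.00 = 1.142
Smallest is Ba at 0.5702 mol; normalising gives Ba 1.000, F 2.003
≈ 1:2 → BaF2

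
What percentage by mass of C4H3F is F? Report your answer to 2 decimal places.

Molar mass = 4(12.01) + 3(1.008) + 1(19.00) = 70.064 g/mol
Mass of F per mole = 1 × 19.00 = 19.000 g
% F = 19.000 / 70.064 × 100 = 27.12%

27.12%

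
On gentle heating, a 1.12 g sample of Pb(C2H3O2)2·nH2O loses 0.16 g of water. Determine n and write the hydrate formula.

Mass of anhydrous Pb(C2H3O2)2 = 1.12 − 0.16 = 0.96 g
mol H2O = 0.16 / 18.02 = 0.008879
Molar mass of Pb(C2H3O2)2 = 325.29 g/mol → mol Pb(C2H3O2)2 = 0.96 / 325.29 = 0.002951
n = 0.008879 / 0.002951 = 3.01 ≈ 3 → Pb(C2H3O2)2·3H2O

Pb(C2H3O2)2·3H2O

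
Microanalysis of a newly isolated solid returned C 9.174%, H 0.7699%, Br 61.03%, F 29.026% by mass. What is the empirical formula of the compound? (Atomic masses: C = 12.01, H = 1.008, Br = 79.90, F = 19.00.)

Assume 100 g: 9.174 g C, 0.7699 g H, 61.03 g Br, 29.026 g F.
C: 9.174 g ÷ 12.01 g/mol = 0.7639 mol
H: 0.7699 g ÷ 1.008 g/mol = 0.7638 mol
Br: 61.03 g ÷ 79.90 g/mol = 0.7638 mol
F: 29.026 g ÷ 19.00 g/mol = 1.528 mol
Divide by the smallest (0.7638 mol H): C 1.000, H 1.000, Br 1.000, F 2.000
Ratio ≈ 1:1:1:2, so the empirical formula is CHBrF2

CHBrF2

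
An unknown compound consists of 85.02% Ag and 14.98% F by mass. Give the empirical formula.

Assume 100 g: 85.02 g Ag, 14.98 g F.
n(Ag) = 85.02/107.87 = 0.7882, n(F) = 14.98/19.00 = 0.7884
Ratios (÷ 0.7882): Ag 1.000, F 1.000
Ratio ≈ 1:1, so the empirical formula is AgF

AgF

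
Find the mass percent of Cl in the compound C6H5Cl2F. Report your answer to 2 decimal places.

42.46%

Molar mass = 6(12.01) + 5(1.008) + 2(35.45) + 1(19.00) = 167.000 g/mol
Mass of Cl per mole = 2 × 35.45 = 70.900 g
% Cl = 70.900 / 167.000 × 100 = 42.46%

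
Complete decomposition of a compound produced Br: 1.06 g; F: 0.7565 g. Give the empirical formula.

Moles — Br: 1.06 / 79.90 = 0.01327 mol; F: 0.7565 / 19.00 = 0.03982 mol
Divide by the smallest (0.01327 mol Br): Br 1.000, F 3.001
→ BrF3

BrF3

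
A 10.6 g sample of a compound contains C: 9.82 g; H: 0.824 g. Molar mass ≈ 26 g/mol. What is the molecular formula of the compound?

C: 9.82 g ÷ 12.01 g/mol = 0.8177 mol
H: 0.824 g ÷ 1.008 g/mol = 0.8175 mol
Smallest is H at 0.8175 mol; normalising gives C 1.000, H 1.000
Ratio ≈ 1:1, so the empirical formula is CH
Empirical-formula mass = 13.02 g/mol
n = 26 / 13.02 = 2.00 ≈ 2
Molecular formula = (CH)×2 = C2H2

C2H2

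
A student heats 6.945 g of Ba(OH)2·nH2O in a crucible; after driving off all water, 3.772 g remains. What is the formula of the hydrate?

Mass of water lost = 6.945 − 3.772 = 3.173 g → 3.173 / 18.02 = 0.1761 mol H2O
Molar mass of Ba(OH)2 = 171.35 g/mol → mol Ba(OH)2 = 3.772 / 171.35 = 0.02201
n = 0.1761 / 0.02201 = 8.00 ≈ 8 → Ba(OH)2·8H2O

Ba(OH)2·8H2O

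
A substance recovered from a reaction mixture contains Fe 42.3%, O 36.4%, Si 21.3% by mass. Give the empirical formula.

FeO3Si

Assume 100 g: 42.3 g Fe, 36.4 g O, 21.3 g Si.
Fe: 42.3 g ÷ 55.85 g/mol = 0.7574 mol
O: 36.4 g ÷ 16.00 g/mol = 2.275 mol
Si: 21.3 g ÷ 28.09 g/mol = 0.7583 mol
Smallest is Fe at 0.7574 mol; normalising gives Fe 1.000, O 3.004, Si 1.001
Ratio ≈ 1:3:1, so the empirical formula is FeO3Si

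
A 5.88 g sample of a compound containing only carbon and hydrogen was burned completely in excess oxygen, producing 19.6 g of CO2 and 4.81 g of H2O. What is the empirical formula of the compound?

mol C = 19.6 / 44.01 = 0.4454; mass C = 0.4454 × 12.01 = 5.349 g
mol H = 2 × (4.81 / 18.02) = 0.5339; mass H = 0.5339 × 1.008 = 0.5381 g
Smallest is C at 0.4454 mol; normalising gives C 1.000, H 1.199
×5: C 5.00, H 5.99 → C5H6

C5H6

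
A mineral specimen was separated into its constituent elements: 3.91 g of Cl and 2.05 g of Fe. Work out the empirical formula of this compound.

n(Cl) = 3.91/35.45 = 0.1103, n(Fe) = 2.05/55.85 = 0.03671
Ratios (÷ 0.03671): Cl 3.005, Fe 1.000
Ratio ≈ 3:1, so the empirical formula is Cl3Fe

Cl3Fe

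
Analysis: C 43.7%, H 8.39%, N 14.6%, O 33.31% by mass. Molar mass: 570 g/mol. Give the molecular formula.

Assume 100 g: 43.7 g C, 8.39 g H, 14.6 g N, 33.31 g O.
C: 43.7 g ÷ 12.01 g/mol = 3.639 mol
H: 8.39 g ÷ 1.008 g/mol = 8.323 mol
N: 14.6 g ÷ 14.01 g/mol = 1.042 mol
O: 33.31 g ÷ 16.00 g/mol = 2.082 mol
Divide by the smallest (1.042 mol N): C 3.492, H 7.987, N 1.000, O 1.998
×2: C 6.98, H 15.97, N 2.00, O 4.00 → C7H16N2O4
Empirical-formula mass = 192.22 g/mol
n = 570 / 192.22 = 2.97 ≈ 3
Molecular formula = (C7H16N2O4)×3 = C21H48N6O12

C21H48N6O12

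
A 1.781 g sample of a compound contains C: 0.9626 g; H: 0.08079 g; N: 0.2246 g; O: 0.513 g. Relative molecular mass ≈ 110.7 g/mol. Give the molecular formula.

C5H5NO2

C: 0.9626 g ÷ 12.01 g/mol = 0.08015 mol
H: 0.08079 g ÷ 1.008 g/mol = 0.08015 mol
N: 0.2246 g ÷ 14.01 g/mol = 0.01603 mol
O: 0.513 g ÷ 16.00 g/mol = 0.03206 mol
Smallest is N at 0.01603 mol; normalising gives C 5.000, H 4.999, N 1.000, O 2.000
→ C5H5NO2
Empirical-formula mass = 111.10 g/mol
n = 110.7 / 111.10 = 1.00 ≈ 1
Molecular formula = empirical formula = C5H5NO2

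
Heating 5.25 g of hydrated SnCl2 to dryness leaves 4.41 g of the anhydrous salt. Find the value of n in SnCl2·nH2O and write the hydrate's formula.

SnCl2·2H2O

Mass of water lost = 5.25 − 4.41 = 0.84 g → 0.84 / 18.02 = 0.04661 mol H2O
Molar mass of SnCl2 = 189.61 g/mol → mol SnCl2 = 4.41 / 189.61 = 0.02326
n = 0.04661 / 0.02326 = 2.00 ≈ 2 → SnCl2·2H2O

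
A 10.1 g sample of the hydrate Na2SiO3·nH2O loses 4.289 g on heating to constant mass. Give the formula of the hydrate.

Mass of anhydrous Na2SiO3 = 10.1 − 4.289 = 5.811 g
mol H2O = 4.289 / 18.02 = 0.238
Molar mass of Na2SiO3 = 122.07 g/mol → mol Na2SiO3 = 5.811 / 122.07 = 0.0476
n = 0.238 / 0.0476 = 5.00 ≈ 5 → Na2SiO3·5H2O

Na2SiO3·5H2O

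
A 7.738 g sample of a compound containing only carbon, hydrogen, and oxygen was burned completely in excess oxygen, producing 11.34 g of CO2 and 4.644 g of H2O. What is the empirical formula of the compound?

CH2O

mol C = 11.34 / 44.01 = 0.2577; mass C = 0.2577 × 12.01 = 3.095 g
mol H = 2 × (4.644 / 18.02) = 0.5154; mass H = 0.5154 × 1.008 = 0.5196 g
mass O = 7.738 − (3.614) = 4.124 g → mol O = 0.2577
Divide by the smallest (0.2577 mol C): C 1.000, H 2.000, O 1.000
Ratio ≈ 1:2:1, so the empirical formula is CH2O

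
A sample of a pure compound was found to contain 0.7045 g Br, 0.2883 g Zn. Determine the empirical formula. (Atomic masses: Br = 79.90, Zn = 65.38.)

Br2Zn

Br: 0.7045 g ÷ 79.90 g/mol = 0.008817 mol
Zn: 0.2883 g ÷ 65.38 g/mol = 0.00441 mol
Divide by the smallest (0.00441 mol Zn): Br 2.000, Zn 1.000
Ratio ≈ 2:1, so the empirical formula is Br2Zn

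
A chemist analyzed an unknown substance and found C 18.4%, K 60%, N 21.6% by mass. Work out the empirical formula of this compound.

Assume 100 g: 18.4 g C, 60 g K, 21.6 g N.
C: 18.4 g ÷ 12.01 g/mol = 1.532 mol
K: 60 g ÷ 39.10 g/mol = 1.535 mol
N: 21.6 g ÷ 14.01 g/mol = 1.542 mol
Ratios (÷ 1.532): C 1.000, K 1.002, N 1.006
→ CKN

CKN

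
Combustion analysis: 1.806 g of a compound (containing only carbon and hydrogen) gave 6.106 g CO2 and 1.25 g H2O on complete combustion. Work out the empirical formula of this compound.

CH

mol C = 6.106 / 44.01 = 0.1387; mass C = 0.1387 × 12.01 = 1.666 g
mol H = 2 × (1.25 / 18.02) = 0.1387; mass H = 0.1387 × 1.008 = 0.1398 g
Divide by the smallest (0.1387 mol H): C 1.000, H 1.000
→ CH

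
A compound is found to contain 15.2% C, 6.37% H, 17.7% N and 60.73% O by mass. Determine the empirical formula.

CH5NO3

Assume 100 g: 15.2 g C, 6.37 g H, 17.7 g N, 60.73 g O.
n(C) = 15.2/12.01 = 1.266, n(H) = 6.37/1.008 = 6.319, n(N) = 17.7/14.01 = 1.263, n(O) = 60.73/16.00 = 3.796
Smallest is N at 1.263 mol; normalising gives C 1.002, H 5.002, N 1.000, O 3.004
→ CH5NO3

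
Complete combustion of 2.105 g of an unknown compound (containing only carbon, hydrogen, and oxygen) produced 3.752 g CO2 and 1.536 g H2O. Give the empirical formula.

mol C = 3.752 / 44.01 = 0.08525; mass C = 0.08525 × 12.01 = 1.024 g
mol H = 2 × (1.536 / 18.02) = 0.1705; mass H = 0.1705 × 1.008 = 0.1718 g
mass O = 2.105 − (1.196) = 0.9093 g → mol O = 0.05683
Ratios (÷ 0.05683): C 1.500, H 3.000, O 1.000
Multiply by 2: C 3.00, H 6.00, O 2.00 → C3H6O2

C3H6O2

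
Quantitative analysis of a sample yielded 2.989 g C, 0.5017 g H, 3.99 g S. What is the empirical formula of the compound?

C2H4S

Moles — C: 2.989 / 12.01 = 0.2489 mol; H: 0.5017 / 1.008 = 0.4977 mol; S: 3.99 / 32.07 = 0.1244 mol
Divide by the smallest (0.1244 mol S): C 2.000, H 4.000, S 1.000
Ratio ≈ 2:4:1, so the empirical formula is C2H4S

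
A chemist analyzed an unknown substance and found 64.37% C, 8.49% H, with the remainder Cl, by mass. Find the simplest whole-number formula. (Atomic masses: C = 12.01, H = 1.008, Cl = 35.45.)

Assume 100 g: 64.37 g C, 8.49 g H, 27.14 g Cl.
n(C) = 64.37/12.01 = 5.36, n(H) = 8.49/1.008 = 8.423, n(Cl) = 27.14/35.45 = 0.7656
Smallest is Cl at 0.7656 mol; normalising gives C 7.001, H 11.002, Cl 1.000
Ratio ≈ 7:11:1, so the empirical formula is C7H11Cl

C7H11Cl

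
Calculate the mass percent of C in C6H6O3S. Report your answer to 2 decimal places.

Molar mass = 6(12.01) + 6(1.008) + 3(16.00) + 1(32.07) = 158.178 g/mol
Mass of C per mole = 6 × 12.01 = 72.060 g
% C = 72.060 / 158.178 × 100 = 45.56%

45.56%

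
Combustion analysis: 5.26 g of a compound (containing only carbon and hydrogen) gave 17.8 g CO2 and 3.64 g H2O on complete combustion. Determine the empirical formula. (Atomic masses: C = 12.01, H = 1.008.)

CH

mol C = 17.8 / 44.01 = 0.4045; mass C = 0.4045 × 12.01 = 4.857 g
mol H = 2 × (3.64 / 18.02) = 0.4040; mass H = 0.4040 × 1.008 = 0.4072 g
Smallest is H at 0.404 mol; normalising gives C 1.001, H 1.000
→ CH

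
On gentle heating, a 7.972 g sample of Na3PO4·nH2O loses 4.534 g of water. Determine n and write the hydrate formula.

Mass of anhydrous Na3PO4 = 7.972 − 4.534 = 3.438 g
mol H2O = 4.534 / 18.02 = 0.2516
Molar mass of Na3PO4 = 163.94 g/mol → mol Na3PO4 = 3.438 / 163.94 = 0.02097
n = 0.2516 / 0.02097 = 12.00 ≈ 12 → Na3PO4·12H2O

Na3PO4·12H2O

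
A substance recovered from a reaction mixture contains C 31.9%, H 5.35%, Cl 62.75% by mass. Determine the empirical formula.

Assume 100 g: 31.9 g C, 5.35 g H, 62.75 g Cl.
Moles — C: 31.9 / 12.01 = 2.656 mol; H: 5.35 / 1.008 = 5.308 mol; Cl: 62.75 / 35.45 = 1.77 mol
Smallest is Cl at 1.77 mol; normalising gives C 1.501, H 2.998, Cl 1.000
Scaling by 2: C 3.00, H 6.00, Cl 2.00 → C3H6Cl2

C3H6Cl2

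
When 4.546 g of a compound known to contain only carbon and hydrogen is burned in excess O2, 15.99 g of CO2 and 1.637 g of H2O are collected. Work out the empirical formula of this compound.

C2H

mol C = 15.99 / 44.01 = 0.3633; mass C = 0.3633 × 12.01 = 4.364 g
mol H = 2 × (1.637 / 18.02) = 0.1817; mass H = 0.1817 × 1.008 = 0.1831 g
Ratios (÷ 0.1817): C 2.000, H 1.000
≈ 2:1 → C2H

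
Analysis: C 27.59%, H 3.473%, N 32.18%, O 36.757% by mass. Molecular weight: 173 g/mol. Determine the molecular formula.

C4H6N4O4

Assume 100 g: 27.59 g C, 3.473 g H, 32.18 g N, 36.757 g O.
Moles — C: 27.59 / 12.01 = 2.297 mol; H: 3.473 / 1.008 = 3.445 mol; N: 32.18 / 14.01 = 2.297 mol; O: 36.757 / 16.00 = 2.297 mol
Ratios (÷ 2.297): C 1.000, H 1.500, N 1.000, O 1.000
Scaling by 2: C 2.00, H 3.00, N 2.00, O 2.00 → C2H3N2O2
Empirical-formula mass = 87.06 g/mol
n = 173 / 87.06 = 1.99 ≈ 2
Molecular formula = (C2H3N2O2)×2 = C4H6N4O4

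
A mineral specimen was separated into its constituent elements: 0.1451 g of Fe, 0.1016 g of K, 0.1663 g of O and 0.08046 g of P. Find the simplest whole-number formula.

FeKO4P

Fe: 0.1451 g ÷ 55.85 g/mol = 0.002598 mol
K: 0.1016 g ÷ 39.10 g/mol = 0.002598 mol
O: 0.1663 g ÷ 16.00 g/mol = 0.01039 mol
P: 0.08046 g ÷ 30.97 g/mol = 0.002598 mol
Divide by the smallest (0.002598 mol P): Fe 1.000, K 1.000, O 4.001, P 1.000
Ratio ≈ 1:1:4:1, so the empirical formula is FeKO4P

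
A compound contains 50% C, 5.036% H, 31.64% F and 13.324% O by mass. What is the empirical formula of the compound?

C5H6F2O

Assume 100 g: 50 g C, 5.036 g H, 31.64 g F, 13.324 g O.
Moles — C: 50 / 12.01 = 4.163 mol; H: 5.036 / 1.008 = 4.996 mol; F: 31.64 / 19.00 = 1.665 mol; O: 13.324 / 16.00 = 0.8327 mol
Smallest is O at 0.8327 mol; normalising gives C 4.999, H 5.999, F 2.000, O 1.000
≈ 5:6:2:1 → C5H6F2O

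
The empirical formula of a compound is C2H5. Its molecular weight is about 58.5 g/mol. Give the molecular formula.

C4H10

Empirical-formula mass = 29.06 g/mol
n = 58.5 / 29.06 = 2.01 ≈ 2
Molecular formula = (C2H5)2 = C4H10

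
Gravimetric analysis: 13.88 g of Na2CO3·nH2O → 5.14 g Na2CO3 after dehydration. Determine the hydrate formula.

Na2CO3·10H2O

Mass of water lost = 13.88 − 5.14 = 8.74 g → 8.74 / 18.02 = 0.485 mol H2O
Molar mass of Na2CO3 = 105.99 g/mol → mol Na2CO3 = 5.14 / 105.99 = 0.0485
n = 0.485 / 0.0485 = 10.00 ≈ 10 → Na2CO3·10H2O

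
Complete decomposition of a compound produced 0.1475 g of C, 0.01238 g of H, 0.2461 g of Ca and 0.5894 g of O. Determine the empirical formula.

Moles — C: 0.1475 / 12.01 = 0.01228 mol; H: 0.01238 / 1.008 = 0.01228 mol; Ca: 0.2461 / 40.08 = 0.00614 mol; O: 0.5894 / 16.00 = 0.03684 mol
Divide by the smallest (0.00614 mol Ca): C 2.000, H 2.000, Ca 1.000, O 5.999
≈ 2:2:1:6 → C2H2CaO6

C2H2CaO6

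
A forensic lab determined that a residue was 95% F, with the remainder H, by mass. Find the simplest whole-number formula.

FH

Assume 100 g: 95 g F, 5 g H.
n(F) = 95/19.00 = 5, n(H) = 5/1.008 = 4.96
Divide by the smallest (4.96 mol H): F 1.008, H 1.000
≈ 1:1 → FH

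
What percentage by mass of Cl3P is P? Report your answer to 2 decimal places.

22.55%

Molar mass = 3(35.45) + 1(30.97) = 137.320 g/mol
Mass of P per mole = 1 × 30.97 = 30.970 g
% P = 30.970 / 137.320 × 100 = 22.55%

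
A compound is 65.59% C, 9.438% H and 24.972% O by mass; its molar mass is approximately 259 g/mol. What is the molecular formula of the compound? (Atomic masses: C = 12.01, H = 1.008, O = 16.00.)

Assume 100 g: 65.59 g C, 9.438 g H, 24.972 g O.
C: 65.59 g ÷ 12.01 g/mol = 5.461 mol
H: 9.438 g ÷ 1.008 g/mol = 9.363 mol
O: 24.972 g ÷ 16.00 g/mol = 1.561 mol
Divide by the smallest (1.561 mol O): C 3.499, H 5.999, O 1.000
Multiply by 2: C 7.00, H 12.00, O 2.00 → C7H12O2
Empirical-formula mass = 128.17 g/mol
n = 259 / 128.17 = 2.02 ≈ 2
Molecular formula = (C7H12O2)×2 = C14H24O4

C14H24O4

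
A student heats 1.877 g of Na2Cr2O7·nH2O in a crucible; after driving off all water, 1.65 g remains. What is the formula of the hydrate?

Na2Cr2O7·2H2O

Mass of water lost = 1.877 − 1.65 = 0.227 g → 0.227 / 18.02 = 0.0126 mol H2O
Molar mass of Na2Cr2O7 = 261.98 g/mol → mol Na2Cr2O7 = 1.65 / 261.98 = 0.006298
n = 0.0126 / 0.006298 = 2.00 ≈ 2 → Na2Cr2O7·2H2O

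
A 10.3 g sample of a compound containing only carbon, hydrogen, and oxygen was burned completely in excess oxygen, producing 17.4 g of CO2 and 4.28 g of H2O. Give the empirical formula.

C5H6O4

mol C = 17.4 / 44.01 = 0.3954; mass C = 0.3954 × 12.01 = 4.748 g
mol H = 2 × (4.28 / 18.02) = 0.4750; mass H = 0.4750 × 1.008 = 0.4788 g
mass O = 10.3 − (5.227) = 5.073 g → mol O = 0.3171
Ratios (÷ 0.3171): C 1.247, H 1.498, O 1.000
×4: C 4.99, H 5.99, O 4.00 → C5H6O4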